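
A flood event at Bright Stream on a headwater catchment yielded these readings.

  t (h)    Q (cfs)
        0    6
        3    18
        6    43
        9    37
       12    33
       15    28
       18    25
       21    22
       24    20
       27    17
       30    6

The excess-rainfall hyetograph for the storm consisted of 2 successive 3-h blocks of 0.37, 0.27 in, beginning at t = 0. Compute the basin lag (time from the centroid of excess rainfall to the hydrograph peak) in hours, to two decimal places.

Centroid of excess rainfall: t_c = Σ P_i·t̄_i / ΣP_i = 2.7656 h (block centres at 1.5, 4.5 h).
Hydrograph peak occurs at t = 6 h, so basin lag t_L = 6 − 2.7656 = 3.23 h.

t_L ≈ 3.23 h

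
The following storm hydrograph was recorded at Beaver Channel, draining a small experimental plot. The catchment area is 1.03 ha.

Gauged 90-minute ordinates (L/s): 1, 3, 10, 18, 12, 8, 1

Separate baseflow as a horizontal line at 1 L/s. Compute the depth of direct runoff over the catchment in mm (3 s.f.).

Direct runoff: 0.0, 2.0, 9.0, 17.0, 11.0, 7.0, 0.0 L/s; ΣQ_DR = 46.00 L/s.
V = ΣQ_DR · Δt = 46.00 × 5400 s = 2.484 × 10^5 L.
Over A = 1.03 ha, depth = V / A = 24.1 mm.

d ≈ 24.1 mm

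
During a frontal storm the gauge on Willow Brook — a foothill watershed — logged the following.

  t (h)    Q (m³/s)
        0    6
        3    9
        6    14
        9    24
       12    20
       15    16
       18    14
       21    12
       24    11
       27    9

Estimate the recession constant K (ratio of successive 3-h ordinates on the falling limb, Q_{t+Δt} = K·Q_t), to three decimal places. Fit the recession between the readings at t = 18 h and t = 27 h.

Using the recession-limb readings at t = 18 h and t = 27 h: Q falls from 14 to 9 m³/s over 3 intervals.
K = (Q₂/Q₁)^(1/3) = (9/14)^(1/3) = 0.863.

K ≈ 0.863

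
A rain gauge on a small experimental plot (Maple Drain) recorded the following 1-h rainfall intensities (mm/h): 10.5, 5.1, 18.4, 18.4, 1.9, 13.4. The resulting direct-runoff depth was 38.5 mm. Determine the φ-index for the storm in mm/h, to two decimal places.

Only the 4 blocks with intensity above φ contribute runoff: 10.5, 18.4, 18.4, 13.4 mm/h.
Σ(I−φ)·Δt = d  ⇒  (10.5+18.4+18.4+13.4 − 4φ)·1 = 38.5
φ = (60.70 − 38.5/1) / 4 = 5.55 mm/h.

φ ≈ 5.55 mm/h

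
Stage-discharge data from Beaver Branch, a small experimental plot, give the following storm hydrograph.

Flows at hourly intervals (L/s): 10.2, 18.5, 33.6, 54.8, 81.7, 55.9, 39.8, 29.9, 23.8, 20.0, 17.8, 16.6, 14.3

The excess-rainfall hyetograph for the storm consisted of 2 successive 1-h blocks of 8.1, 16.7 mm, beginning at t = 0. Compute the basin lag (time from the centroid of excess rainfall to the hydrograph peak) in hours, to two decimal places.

Centroid of excess rainfall: t_c = Σ P_i·t̄_i / ΣP_i = 1.1734 h (block centres at 0.5, 1.5 h).
Hydrograph peak occurs at t = 4 h, so basin lag t_L = 4 − 1.1734 = 2.83 h.

t_L ≈ 2.83 h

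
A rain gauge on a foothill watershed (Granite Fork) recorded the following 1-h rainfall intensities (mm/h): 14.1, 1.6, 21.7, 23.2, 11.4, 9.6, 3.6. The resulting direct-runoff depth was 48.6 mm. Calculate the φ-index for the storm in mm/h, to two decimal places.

Only the 5 blocks with intensity above φ contribute runoff: 14.1, 21.7, 23.2, 11.4, 9.6 mm/h.
Σ(I−φ)·Δt = d  ⇒  (14.1+21.7+23.2+11.4+9.6 − 5φ)·1 = 48.6
φ = (80.00 − 48.6/1) / 5 = 6.28 mm/h.

φ ≈ 6.28 mm/h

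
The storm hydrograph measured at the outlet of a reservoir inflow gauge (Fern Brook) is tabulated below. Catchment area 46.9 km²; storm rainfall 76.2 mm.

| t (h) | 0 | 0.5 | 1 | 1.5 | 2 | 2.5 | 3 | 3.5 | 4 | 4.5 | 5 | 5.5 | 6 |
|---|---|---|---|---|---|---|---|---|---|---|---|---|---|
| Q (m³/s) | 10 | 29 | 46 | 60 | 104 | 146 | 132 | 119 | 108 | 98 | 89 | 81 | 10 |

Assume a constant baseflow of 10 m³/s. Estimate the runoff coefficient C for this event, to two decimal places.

C ≈ 0.45

ΣQ_DR = 902.0 m³/s; V = ΣQ_DR·Δt = 1.624 × 10^6 m³.
Runoff depth d = V / A = 34.62 mm.
C = d / P = 34.62 / 76.2 = 0.45.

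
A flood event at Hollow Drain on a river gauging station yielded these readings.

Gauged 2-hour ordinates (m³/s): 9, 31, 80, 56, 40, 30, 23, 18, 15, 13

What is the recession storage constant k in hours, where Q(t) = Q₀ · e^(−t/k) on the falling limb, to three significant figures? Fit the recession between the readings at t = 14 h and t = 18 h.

On the falling limb, Q drops from 18 to 13 m³/s between t = 14 h and t = 18 h (Δt = 4 h).
k = −Δt / ln(Q₂/Q₁) = −4 / ln(13/18) = 12.3 h.

k ≈ 12.3 h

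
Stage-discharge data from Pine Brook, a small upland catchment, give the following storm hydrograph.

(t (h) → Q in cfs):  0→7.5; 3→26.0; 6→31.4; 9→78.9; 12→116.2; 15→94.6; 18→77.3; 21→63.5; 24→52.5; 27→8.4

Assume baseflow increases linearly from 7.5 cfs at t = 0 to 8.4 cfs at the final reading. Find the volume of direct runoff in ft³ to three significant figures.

Direct-runoff ordinates (Q − Q_b): 0.00, 18.40, 23.70, 71.10, 108.30, 86.60, 69.20, 55.30, 44.20, 0.00 cfs.
ΣQ_DR = 476.8 cfs.
With Δt = 3 h = 10800 s, V = ΣQ_DR · Δt = 476.8 × 10800 = 5.15 × 10^6 ft³.

V ≈ 5.15 × 10^6 ft³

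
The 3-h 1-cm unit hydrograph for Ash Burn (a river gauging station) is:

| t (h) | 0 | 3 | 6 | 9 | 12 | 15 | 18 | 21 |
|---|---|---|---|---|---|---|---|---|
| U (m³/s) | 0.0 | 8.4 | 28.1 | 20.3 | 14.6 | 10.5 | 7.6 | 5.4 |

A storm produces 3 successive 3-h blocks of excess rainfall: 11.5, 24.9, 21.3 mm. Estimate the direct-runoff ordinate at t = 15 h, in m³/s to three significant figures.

Q ≈ 91.7 m³/s

By discrete convolution, Q_j = Σ (P_i / 10 mm) · U_{j−i}.
At t = 15 h (j=5): Q = (11.5/10)·10.5 + (24.9/10)·14.6 + (21.3/10)·20.3 = 91.7 m³/s.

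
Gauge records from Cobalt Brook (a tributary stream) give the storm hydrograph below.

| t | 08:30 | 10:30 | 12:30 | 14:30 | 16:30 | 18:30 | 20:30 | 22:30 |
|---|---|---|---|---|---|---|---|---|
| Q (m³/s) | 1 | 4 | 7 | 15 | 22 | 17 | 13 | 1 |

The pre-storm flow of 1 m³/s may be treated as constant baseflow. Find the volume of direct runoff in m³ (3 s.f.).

Direct-runoff ordinates (Q − Q_b): 0.0, 3.0, 6.0, 14.0, 21.0, 16.0, 12.0, 0.0 m³/s.
ΣQ_DR = 72.00 m³/s.
With Δt = 2 h = 7200 s, V = ΣQ_DR · Δt = 72.00 × 7200 = 5.18 × 10^5 m³.

V ≈ 5.18 × 10^5 m³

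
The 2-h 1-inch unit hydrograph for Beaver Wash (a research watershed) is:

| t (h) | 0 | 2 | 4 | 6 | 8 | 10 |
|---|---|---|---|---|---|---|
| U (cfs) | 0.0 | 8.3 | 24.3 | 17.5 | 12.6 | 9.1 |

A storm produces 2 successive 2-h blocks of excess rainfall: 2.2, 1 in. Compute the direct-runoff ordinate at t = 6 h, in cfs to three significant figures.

By discrete convolution, Q_j = Σ (P_i / 1 in) · U_{j−i}.
At t = 6 h (j=3): Q = (2.2/1)·17.5 + (1/1)·24.3 = 62.8 cfs.

Q ≈ 62.8 cfs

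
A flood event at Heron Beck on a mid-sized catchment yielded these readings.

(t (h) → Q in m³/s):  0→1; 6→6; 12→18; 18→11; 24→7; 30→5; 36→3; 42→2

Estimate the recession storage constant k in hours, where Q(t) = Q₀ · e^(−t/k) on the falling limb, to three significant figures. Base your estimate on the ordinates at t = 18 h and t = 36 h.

k ≈ 13.9 h

On the falling limb, Q drops from 11 to 3 m³/s between t = 18 h and t = 36 h (Δt = 18 h).
k = −Δt / ln(Q₂/Q₁) = −18 / ln(3/11) = 13.9 h.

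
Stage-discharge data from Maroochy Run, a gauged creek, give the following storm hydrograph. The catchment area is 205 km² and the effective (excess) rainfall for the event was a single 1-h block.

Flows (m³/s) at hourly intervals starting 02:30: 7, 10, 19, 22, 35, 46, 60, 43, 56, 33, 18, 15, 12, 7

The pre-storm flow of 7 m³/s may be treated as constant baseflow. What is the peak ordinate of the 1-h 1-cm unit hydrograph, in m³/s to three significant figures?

Direct runoff: 0.0, 3.0, 12.0, 15.0, 28.0, 39.0, 53.0, 36.0, 49.0, 26.0, 11.0, 8.0, 5.0, 0.0 m³/s; ΣQ_DR = 285.0 m³/s, peak = 53.0 m³/s.
Runoff depth d = ΣQ_DR·Δt / A = 285.0 × 3600 / (205 km²) = 5.005 mm.
The 1-cm UH is the DRH scaled by (10 mm)/d, so U_p = 53.0 × 10/5.005 = 106 m³/s.

U_p ≈ 106 m³/s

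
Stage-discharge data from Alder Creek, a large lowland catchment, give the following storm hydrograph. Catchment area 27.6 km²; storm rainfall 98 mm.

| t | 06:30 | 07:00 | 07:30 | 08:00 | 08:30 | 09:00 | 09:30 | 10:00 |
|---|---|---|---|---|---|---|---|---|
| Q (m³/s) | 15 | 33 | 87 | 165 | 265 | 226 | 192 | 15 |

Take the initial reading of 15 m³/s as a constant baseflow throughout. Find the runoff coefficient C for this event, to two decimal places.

C ≈ 0.58

ΣQ_DR = 878.0 m³/s; V = ΣQ_DR·Δt = 1.580 × 10^6 m³.
Runoff depth d = V / A = 57.26 mm.
C = d / P = 57.26 / 98 = 0.58.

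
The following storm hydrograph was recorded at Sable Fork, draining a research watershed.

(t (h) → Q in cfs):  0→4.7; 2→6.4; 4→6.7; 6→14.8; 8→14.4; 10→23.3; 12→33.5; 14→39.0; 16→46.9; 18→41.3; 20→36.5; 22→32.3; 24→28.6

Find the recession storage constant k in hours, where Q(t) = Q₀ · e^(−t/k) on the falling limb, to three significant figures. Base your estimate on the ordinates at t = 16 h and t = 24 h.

k ≈ 16.2 h

On the falling limb, Q drops from 46.9 to 28.6 cfs between t = 16 h and t = 24 h (Δt = 8 h).
k = −Δt / ln(Q₂/Q₁) = −8 / ln(28.6/46.9) = 16.2 h.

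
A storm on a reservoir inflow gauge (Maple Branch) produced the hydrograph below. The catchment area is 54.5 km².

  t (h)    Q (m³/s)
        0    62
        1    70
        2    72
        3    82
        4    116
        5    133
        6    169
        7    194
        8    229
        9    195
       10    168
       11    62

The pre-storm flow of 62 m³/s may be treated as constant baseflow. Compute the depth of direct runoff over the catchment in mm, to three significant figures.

d ≈ 53.4 mm

Direct runoff: 0.0, 8.0, 10.0, 20.0, 54.0, 71.0, 107.0, 132.0, 167.0, 133.0, 106.0, 0.0 m³/s; ΣQ_DR = 808.0 m³/s.
V = ΣQ_DR · Δt = 808.0 × 3600 s = 2.909 × 10^6 m³.
Over A = 54.5 km², depth = V / A = 53.4 mm.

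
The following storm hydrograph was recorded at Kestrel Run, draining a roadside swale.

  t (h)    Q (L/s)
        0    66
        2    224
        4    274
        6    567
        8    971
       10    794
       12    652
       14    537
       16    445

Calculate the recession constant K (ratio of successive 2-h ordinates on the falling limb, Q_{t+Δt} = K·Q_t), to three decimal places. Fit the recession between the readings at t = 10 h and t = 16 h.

Using the recession-limb readings at t = 10 h and t = 16 h: Q falls from 794 to 445 L/s over 3 intervals.
K = (Q₂/Q₁)^(1/3) = (445/794)^(1/3) = 0.824.

K ≈ 0.824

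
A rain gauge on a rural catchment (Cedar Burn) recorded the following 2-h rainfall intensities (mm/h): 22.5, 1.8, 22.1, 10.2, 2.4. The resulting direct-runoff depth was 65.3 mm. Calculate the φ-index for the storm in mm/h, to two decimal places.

φ ≈ 7.38 mm/h

Only the 3 blocks with intensity above φ contribute runoff: 22.5, 22.1, 10.2 mm/h.
Σ(I−φ)·Δt = d  ⇒  (22.5+22.1+10.2 − 3φ)·2 = 65.3
φ = (54.80 − 65.3/2) / 3 = 7.38 mm/h.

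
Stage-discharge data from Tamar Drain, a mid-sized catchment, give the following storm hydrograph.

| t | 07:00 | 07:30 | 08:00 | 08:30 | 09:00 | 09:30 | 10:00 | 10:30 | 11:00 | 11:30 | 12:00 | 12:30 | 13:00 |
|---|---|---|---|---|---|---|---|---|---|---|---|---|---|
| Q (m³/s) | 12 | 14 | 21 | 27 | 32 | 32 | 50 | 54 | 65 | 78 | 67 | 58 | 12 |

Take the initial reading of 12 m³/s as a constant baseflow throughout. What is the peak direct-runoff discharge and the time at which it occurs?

Q_p = 66.0 m³/s at t = 11:30

Subtracting baseflow gives direct-runoff ordinates: 0.0, 2.0, 9.0, 15.0, 20.0, 20.0, 38.0, 42.0, 53.0, 66.0, 55.0, 46.0, 0.0 m³/s.
The maximum is 66.0 m³/s, occurring at the reading for t = 11:30.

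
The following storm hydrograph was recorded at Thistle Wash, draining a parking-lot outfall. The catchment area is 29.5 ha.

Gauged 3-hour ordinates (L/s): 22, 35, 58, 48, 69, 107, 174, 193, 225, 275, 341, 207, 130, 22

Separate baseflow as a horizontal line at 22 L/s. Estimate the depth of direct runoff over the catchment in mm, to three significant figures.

Direct runoff: 0.0, 13.0, 36.0, 26.0, 47.0, 85.0, 152.0, 171.0, 203.0, 253.0, 319.0, 185.0, 108.0, 0.0 L/s; ΣQ_DR = 1598 L/s.
V = ΣQ_DR · Δt = 1598 × 10800 s = 1.726 × 10^7 L.
Over A = 29.5 ha, depth = V / A = 58.5 mm.

d ≈ 58.5 mm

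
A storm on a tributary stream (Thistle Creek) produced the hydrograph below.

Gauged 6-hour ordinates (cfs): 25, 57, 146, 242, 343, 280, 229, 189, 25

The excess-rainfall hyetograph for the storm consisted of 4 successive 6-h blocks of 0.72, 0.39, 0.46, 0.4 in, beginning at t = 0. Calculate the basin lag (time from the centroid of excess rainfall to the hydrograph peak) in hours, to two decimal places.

Centroid of excess rainfall: t_c = Σ P_i·t̄_i / ΣP_i = 10.6447 h (block centres at 3, 9, 15, 21 h).
Hydrograph peak occurs at t = 24 h, so basin lag t_L = 24 − 10.6447 = 13.36 h.

t_L ≈ 13.36 h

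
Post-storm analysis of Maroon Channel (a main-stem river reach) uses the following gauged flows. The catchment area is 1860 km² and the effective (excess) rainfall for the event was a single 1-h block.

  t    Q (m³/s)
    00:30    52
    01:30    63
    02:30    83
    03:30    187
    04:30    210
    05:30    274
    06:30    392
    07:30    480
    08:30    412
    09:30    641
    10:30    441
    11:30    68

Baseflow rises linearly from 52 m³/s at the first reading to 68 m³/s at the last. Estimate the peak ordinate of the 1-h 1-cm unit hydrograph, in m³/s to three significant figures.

U_p ≈ 1150 m³/s

Direct runoff: 0.00, 9.55, 28.09, 130.64, 152.18, 214.73, 331.27, 417.82, 348.36, 575.91, 374.45, 0.00 m³/s; ΣQ_DR = 2583 m³/s, peak = 575.91 m³/s.
Runoff depth d = ΣQ_DR·Δt / A = 2583 × 3600 / (1860 km²) = 4.999 mm.
The 1-cm UH is the DRH scaled by (10 mm)/d, so U_p = 575.91 × 10/4.999 = 1150 m³/s.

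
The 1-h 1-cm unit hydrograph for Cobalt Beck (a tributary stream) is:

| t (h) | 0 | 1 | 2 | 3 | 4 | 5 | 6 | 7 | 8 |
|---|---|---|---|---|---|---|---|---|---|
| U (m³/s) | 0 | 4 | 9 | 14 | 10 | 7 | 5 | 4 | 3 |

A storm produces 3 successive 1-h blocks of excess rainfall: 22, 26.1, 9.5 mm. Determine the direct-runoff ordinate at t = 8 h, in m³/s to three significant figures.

By discrete convolution, Q_j = Σ (P_i / 10 mm) · U_{j−i}.
At t = 8 h (j=8): Q = (22/10)·3 + (26.1/10)·4 + (9.5/10)·5 = 21.8 m³/s.

Q ≈ 21.8 m³/s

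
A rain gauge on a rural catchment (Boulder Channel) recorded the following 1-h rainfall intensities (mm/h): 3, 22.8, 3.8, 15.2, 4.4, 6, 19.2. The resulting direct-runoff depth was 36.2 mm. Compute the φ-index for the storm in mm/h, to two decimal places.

Only the 3 blocks with intensity above φ contribute runoff: 22.8, 15.2, 19.2 mm/h.
Σ(I−φ)·Δt = d  ⇒  (22.8+15.2+19.2 − 3φ)·1 = 36.2
φ = (57.20 − 36.2/1) / 3 = 7.00 mm/h.

φ ≈ 7.00 mm/h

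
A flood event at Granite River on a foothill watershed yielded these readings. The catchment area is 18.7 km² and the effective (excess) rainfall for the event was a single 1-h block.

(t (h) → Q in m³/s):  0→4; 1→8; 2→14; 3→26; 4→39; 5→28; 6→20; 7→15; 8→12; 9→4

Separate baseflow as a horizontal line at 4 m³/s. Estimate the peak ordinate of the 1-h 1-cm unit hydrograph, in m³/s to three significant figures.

Direct runoff: 0.0, 4.0, 10.0, 22.0, 35.0, 24.0, 16.0, 11.0, 8.0, 0.0 m³/s; ΣQ_DR = 130.0 m³/s, peak = 35.0 m³/s.
Runoff depth d = ΣQ_DR·Δt / A = 130.0 × 3600 / (18.7 km²) = 25.03 mm.
The 1-cm UH is the DRH scaled by (10 mm)/d, so U_p = 35.0 × 10/25.03 = 14.0 m³/s.

U_p ≈ 14.0 m³/s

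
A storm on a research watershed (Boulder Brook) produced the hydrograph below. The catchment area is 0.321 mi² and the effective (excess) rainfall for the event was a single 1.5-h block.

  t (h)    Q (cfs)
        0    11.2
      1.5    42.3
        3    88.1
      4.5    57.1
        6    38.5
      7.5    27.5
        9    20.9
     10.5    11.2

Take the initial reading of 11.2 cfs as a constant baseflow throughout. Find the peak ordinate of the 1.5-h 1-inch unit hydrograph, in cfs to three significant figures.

U_p ≈ 51.3 cfs

Direct runoff: 0.0, 31.1, 76.9, 45.9, 27.3, 16.3, 9.7, 0.0 cfs; ΣQ_DR = 207.2 cfs, peak = 76.9 cfs.
Runoff depth d = ΣQ_DR·Δt / A = 207.2 × 5400 / (0.321 mi²) = 1.500 in.
The 1-inch UH is the DRH scaled by (1 in)/d, so U_p = 76.9 × 1/1.500 = 51.3 cfs.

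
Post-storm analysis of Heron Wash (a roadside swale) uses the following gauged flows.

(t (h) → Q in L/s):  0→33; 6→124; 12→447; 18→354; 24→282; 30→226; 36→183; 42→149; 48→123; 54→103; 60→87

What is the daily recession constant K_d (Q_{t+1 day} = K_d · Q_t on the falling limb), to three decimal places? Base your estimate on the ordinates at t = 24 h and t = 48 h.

K_d ≈ 0.436

Between t = 24 h and t = 48 h the flow falls from 282 to 123 L/s over 4×6 h = 24 h.
Per-interval ratio K = (123/282)^(1/4) = 0.8127; K_d = K^(24/6) = 0.436.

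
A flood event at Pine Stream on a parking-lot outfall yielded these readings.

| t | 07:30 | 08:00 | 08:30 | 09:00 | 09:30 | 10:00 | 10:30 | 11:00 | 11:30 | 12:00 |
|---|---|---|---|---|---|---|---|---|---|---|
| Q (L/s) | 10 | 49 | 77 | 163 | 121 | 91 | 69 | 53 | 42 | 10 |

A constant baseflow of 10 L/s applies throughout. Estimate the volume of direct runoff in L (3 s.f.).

V ≈ 1.05 × 10^6 L

Direct-runoff ordinates (Q − Q_b): 0.0, 39.0, 67.0, 153.0, 111.0, 81.0, 59.0, 43.0, 32.0, 0.0 L/s.
ΣQ_DR = 585.0 L/s.
With Δt = 0.5 h = 1800 s, V = ΣQ_DR · Δt = 585.0 × 1800 = 1.05 × 10^6 L.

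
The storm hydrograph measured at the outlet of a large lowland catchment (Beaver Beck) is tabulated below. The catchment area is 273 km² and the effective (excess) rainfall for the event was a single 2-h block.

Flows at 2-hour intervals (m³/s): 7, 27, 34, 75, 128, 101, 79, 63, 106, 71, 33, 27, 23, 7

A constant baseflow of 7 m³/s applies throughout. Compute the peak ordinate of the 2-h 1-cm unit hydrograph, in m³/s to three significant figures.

U_p ≈ 67.2 m³/s

Direct runoff: 0.0, 20.0, 27.0, 68.0, 121.0, 94.0, 72.0, 56.0, 99.0, 64.0, 26.0, 20.0, 16.0, 0.0 m³/s; ΣQ_DR = 683.0 m³/s, peak = 121.0 m³/s.
Runoff depth d = ΣQ_DR·Δt / A = 683.0 × 7200 / (273 km²) = 18.01 mm.
The 1-cm UH is the DRH scaled by (10 mm)/d, so U_p = 121.0 × 10/18.01 = 67.2 m³/s.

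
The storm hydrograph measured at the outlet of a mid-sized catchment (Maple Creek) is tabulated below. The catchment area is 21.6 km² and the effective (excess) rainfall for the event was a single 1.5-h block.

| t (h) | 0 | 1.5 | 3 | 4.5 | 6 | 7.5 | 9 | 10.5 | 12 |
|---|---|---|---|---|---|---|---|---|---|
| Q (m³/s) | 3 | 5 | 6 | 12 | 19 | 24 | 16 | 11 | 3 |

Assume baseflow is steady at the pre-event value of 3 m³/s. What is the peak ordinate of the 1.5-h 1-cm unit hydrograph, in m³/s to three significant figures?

U_p ≈ 11.7 m³/s

Direct runoff: 0.0, 2.0, 3.0, 9.0, 16.0, 21.0, 13.0, 8.0, 0.0 m³/s; ΣQ_DR = 72.00 m³/s, peak = 21.0 m³/s.
Runoff depth d = ΣQ_DR·Δt / A = 72.00 × 5400 / (21.6 km²) = 18.00 mm.
The 1-cm UH is the DRH scaled by (10 mm)/d, so U_p = 21.0 × 10/18.00 = 11.7 m³/s.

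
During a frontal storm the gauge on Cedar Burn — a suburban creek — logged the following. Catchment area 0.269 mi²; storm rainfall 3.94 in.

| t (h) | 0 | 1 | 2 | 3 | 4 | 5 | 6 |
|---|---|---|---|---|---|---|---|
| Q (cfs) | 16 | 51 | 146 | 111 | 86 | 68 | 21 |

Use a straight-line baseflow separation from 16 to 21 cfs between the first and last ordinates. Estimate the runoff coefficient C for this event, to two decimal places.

C ≈ 0.54

ΣQ_DR = 369.5 cfs; V = ΣQ_DR·Δt = 1.330 × 10^6 ft³.
Runoff depth d = V / A = 2.129 in.
C = d / P = 2.129 / 3.94 = 0.54.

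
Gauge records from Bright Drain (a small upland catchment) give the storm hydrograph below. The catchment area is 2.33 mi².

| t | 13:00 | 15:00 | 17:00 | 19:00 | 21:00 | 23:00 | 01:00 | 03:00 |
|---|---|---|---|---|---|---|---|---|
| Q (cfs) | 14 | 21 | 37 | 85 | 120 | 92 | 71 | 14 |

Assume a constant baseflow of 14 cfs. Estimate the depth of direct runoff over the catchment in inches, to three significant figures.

d ≈ 0.455 in

Direct runoff: 0.0, 7.0, 23.0, 71.0, 106.0, 78.0, 57.0, 0.0 cfs; ΣQ_DR = 342.0 cfs.
V = ΣQ_DR · Δt = 342.0 × 7200 s = 2.462 × 10^6 ft³.
Over A = 2.33 mi², depth = V / A = 0.455 in.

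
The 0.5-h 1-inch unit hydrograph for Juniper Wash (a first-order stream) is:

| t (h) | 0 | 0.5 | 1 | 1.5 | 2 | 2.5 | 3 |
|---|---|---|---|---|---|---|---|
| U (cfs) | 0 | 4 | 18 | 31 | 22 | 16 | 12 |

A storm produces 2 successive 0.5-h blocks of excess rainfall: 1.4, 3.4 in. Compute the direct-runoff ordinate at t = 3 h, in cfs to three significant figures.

By discrete convolution, Q_j = Σ (P_i / 1 in) · U_{j−i}.
At t = 3 h (j=6): Q = (1.4/1)·12 + (3.4/1)·16 = 71.2 cfs.

Q ≈ 71.2 cfs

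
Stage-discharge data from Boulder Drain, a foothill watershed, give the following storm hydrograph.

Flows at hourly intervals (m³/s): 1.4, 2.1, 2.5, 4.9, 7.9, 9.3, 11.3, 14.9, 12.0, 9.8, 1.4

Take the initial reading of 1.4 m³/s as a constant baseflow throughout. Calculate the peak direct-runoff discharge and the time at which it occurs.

Q_p = 13.5 m³/s at t = 7 h

Subtracting baseflow gives direct-runoff ordinates: 0.0, 0.7, 1.1, 3.5, 6.5, 7.9, 9.9, 13.5, 10.6, 8.4, 0.0 m³/s.
The maximum is 13.5 m³/s, occurring at the reading for t = 7 h.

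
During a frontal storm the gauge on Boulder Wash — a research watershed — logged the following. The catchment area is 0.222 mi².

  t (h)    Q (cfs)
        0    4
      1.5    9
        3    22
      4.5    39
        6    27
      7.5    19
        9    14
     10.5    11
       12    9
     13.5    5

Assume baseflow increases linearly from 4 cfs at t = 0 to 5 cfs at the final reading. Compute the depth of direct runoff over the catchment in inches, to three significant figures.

Direct runoff: 0.00, 4.89, 17.78, 34.67, 22.56, 14.44, 9.33, 6.22, 4.11, 0.00 cfs; ΣQ_DR = 114.0 cfs.
V = ΣQ_DR · Δt = 114.0 × 5400 s = 6.156 × 10^5 ft³.
Over A = 0.222 mi², depth = V / A = 1.19 in.

d ≈ 1.19 in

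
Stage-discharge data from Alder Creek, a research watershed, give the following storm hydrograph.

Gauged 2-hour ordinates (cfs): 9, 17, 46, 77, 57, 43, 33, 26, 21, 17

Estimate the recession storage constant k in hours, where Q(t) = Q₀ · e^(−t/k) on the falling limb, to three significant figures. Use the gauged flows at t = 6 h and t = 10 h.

k ≈ 6.87 h

On the falling limb, Q drops from 77 to 43 cfs between t = 6 h and t = 10 h (Δt = 4 h).
k = −Δt / ln(Q₂/Q₁) = −4 / ln(43/77) = 6.87 h.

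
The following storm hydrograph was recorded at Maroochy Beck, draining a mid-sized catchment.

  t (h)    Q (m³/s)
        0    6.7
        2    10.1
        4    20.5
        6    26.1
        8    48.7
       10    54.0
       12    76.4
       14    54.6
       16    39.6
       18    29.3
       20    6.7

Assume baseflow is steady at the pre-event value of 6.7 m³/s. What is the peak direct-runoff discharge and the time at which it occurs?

Subtracting baseflow gives direct-runoff ordinates: 0.0, 3.4, 13.8, 19.4, 42.0, 47.3, 69.7, 47.9, 32.9, 22.6, 0.0 m³/s.
The maximum is 69.7 m³/s, occurring at the reading for t = 12 h.

Q_p = 69.7 m³/s at t = 12 h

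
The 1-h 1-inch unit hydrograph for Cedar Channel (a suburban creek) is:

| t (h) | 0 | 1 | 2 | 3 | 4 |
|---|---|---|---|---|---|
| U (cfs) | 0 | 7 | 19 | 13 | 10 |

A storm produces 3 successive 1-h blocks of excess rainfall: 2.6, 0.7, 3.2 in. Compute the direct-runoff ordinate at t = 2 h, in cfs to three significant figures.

Q ≈ 54.3 cfs

By discrete convolution, Q_j = Σ (P_i / 1 in) · U_{j−i}.
At t = 2 h (j=2): Q = (2.6/1)·19 + (0.7/1)·7 + (3.2/1)·0 = 54.3 cfs.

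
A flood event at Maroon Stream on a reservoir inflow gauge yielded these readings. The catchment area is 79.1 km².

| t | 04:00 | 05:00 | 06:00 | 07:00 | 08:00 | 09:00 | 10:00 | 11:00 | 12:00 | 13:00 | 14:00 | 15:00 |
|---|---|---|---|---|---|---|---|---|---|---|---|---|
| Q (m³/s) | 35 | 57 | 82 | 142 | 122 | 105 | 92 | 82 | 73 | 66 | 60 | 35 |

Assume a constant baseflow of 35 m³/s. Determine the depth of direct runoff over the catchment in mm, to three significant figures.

Direct runoff: 0.0, 22.0, 47.0, 107.0, 87.0, 70.0, 57.0, 47.0, 38.0, 31.0, 25.0, 0.0 m³/s; ΣQ_DR = 531.0 m³/s.
V = ΣQ_DR · Δt = 531.0 × 3600 s = 1.912 × 10^6 m³.
Over A = 79.1 km², depth = V / A = 24.2 mm.

d ≈ 24.2 mm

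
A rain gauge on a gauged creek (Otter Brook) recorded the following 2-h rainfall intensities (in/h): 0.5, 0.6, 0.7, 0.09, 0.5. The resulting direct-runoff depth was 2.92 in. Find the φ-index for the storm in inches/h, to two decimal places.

φ ≈ 0.21 in/h

Only the 4 blocks with intensity above φ contribute runoff: 0.5, 0.6, 0.7, 0.5 in/h.
Σ(I−φ)·Δt = d  ⇒  (0.5+0.6+0.7+0.5 − 4φ)·2 = 2.92
φ = (2.300 − 2.92/2) / 4 = 0.21 in/h.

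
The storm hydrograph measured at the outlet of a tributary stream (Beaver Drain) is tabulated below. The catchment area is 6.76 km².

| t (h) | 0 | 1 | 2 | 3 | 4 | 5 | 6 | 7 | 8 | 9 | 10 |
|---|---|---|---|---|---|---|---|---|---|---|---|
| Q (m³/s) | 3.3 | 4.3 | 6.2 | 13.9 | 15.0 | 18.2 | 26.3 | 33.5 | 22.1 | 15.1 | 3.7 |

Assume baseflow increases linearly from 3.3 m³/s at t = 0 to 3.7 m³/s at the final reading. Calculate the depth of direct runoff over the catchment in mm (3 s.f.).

d ≈ 65.6 mm

Direct runoff: 0.00, 0.96, 2.82, 10.48, 11.54, 14.70, 22.76, 29.92, 18.48, 11.44, 0.00 m³/s; ΣQ_DR = 123.1 m³/s.
V = ΣQ_DR · Δt = 123.1 × 3600 s = 4.432 × 10^5 m³.
Over A = 6.76 km², depth = V / A = 65.6 mm.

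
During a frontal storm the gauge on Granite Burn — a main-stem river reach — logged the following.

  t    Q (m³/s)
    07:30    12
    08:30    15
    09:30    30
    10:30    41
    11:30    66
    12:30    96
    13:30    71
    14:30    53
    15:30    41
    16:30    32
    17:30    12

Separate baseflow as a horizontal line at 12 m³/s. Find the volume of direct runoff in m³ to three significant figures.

Direct-runoff ordinates (Q − Q_b): 0.0, 3.0, 18.0, 29.0, 54.0, 84.0, 59.0, 41.0, 29.0, 20.0, 0.0 m³/s.
ΣQ_DR = 337.0 m³/s.
With Δt = 1 h = 3600 s, V = ΣQ_DR · Δt = 337.0 × 3600 = 1.21 × 10^6 m³.

V ≈ 1.21 × 10^6 m³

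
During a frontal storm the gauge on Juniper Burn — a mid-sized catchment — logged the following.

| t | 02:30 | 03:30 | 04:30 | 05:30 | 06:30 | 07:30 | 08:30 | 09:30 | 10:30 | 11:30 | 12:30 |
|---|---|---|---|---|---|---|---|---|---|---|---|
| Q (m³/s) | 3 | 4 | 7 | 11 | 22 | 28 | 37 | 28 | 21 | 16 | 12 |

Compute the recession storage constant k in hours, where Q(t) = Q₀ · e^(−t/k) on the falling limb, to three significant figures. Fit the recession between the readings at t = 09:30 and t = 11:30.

k ≈ 3.57 h

On the falling limb, Q drops from 28 to 16 m³/s between t = 09:30 and t = 11:30 (Δt = 2 h).
k = −Δt / ln(Q₂/Q₁) = −2 / ln(16/28) = 3.57 h.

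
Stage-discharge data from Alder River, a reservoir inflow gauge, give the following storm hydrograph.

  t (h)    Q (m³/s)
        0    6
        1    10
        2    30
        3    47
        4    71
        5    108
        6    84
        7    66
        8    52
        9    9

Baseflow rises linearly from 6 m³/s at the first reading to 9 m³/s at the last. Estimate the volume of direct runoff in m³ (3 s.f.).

Direct-runoff ordinates (Q − Q_b): 0.00, 3.67, 23.33, 40.00, 63.67, 100.33, 76.00, 57.67, 43.33, 0.00 m³/s.
ΣQ_DR = 408.0 m³/s.
With Δt = 1 h = 3600 s, V = ΣQ_DR · Δt = 408.0 × 3600 = 1.47 × 10^6 m³.

V ≈ 1.47 × 10^6 m³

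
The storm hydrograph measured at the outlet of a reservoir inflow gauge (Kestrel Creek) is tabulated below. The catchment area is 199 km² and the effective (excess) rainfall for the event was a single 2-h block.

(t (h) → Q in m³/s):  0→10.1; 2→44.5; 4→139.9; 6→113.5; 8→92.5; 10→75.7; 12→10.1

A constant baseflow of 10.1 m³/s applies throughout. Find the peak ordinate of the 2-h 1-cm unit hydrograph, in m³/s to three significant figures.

U_p ≈ 86.3 m³/s

Direct runoff: 0.0, 34.4, 129.8, 103.4, 82.4, 65.6, 0.0 m³/s; ΣQ_DR = 415.6 m³/s, peak = 129.8 m³/s.
Runoff depth d = ΣQ_DR·Δt / A = 415.6 × 7200 / (199 km²) = 15.04 mm.
The 1-cm UH is the DRH scaled by (10 mm)/d, so U_p = 129.8 × 10/15.04 = 86.3 m³/s.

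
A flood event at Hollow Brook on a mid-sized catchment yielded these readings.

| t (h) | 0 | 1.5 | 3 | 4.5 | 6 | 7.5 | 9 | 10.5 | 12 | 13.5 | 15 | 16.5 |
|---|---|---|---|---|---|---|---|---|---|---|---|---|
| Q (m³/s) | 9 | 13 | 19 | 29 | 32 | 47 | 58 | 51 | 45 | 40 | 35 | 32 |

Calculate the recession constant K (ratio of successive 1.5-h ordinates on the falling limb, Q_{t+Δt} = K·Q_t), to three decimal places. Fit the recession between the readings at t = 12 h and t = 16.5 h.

Using the recession-limb readings at t = 12 h and t = 16.5 h: Q falls from 45 to 32 m³/s over 3 intervals.
K = (Q₂/Q₁)^(1/3) = (32/45)^(1/3) = 0.893.

K ≈ 0.893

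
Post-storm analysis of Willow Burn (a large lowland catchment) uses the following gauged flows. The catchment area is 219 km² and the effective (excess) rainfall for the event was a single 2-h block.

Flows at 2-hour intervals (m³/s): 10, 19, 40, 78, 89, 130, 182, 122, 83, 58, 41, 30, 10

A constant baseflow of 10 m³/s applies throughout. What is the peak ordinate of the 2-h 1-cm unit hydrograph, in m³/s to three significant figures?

U_p ≈ 68.7 m³/s

Direct runoff: 0.0, 9.0, 30.0, 68.0, 79.0, 120.0, 172.0, 112.0, 73.0, 48.0, 31.0, 20.0, 0.0 m³/s; ΣQ_DR = 762.0 m³/s, peak = 172.0 m³/s.
Runoff depth d = ΣQ_DR·Δt / A = 762.0 × 7200 / (219 km²) = 25.05 mm.
The 1-cm UH is the DRH scaled by (10 mm)/d, so U_p = 172.0 × 10/25.05 = 68.7 m³/s.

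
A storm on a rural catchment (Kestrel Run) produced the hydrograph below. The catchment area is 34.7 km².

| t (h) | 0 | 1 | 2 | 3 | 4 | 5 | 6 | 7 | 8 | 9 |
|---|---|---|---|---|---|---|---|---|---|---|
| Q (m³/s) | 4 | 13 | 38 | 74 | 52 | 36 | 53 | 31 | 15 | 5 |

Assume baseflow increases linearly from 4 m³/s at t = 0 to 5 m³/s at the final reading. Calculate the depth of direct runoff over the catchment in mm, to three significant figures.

d ≈ 28.6 mm

Direct runoff: 0.00, 8.89, 33.78, 69.67, 47.56, 31.44, 48.33, 26.22, 10.11, 0.00 m³/s; ΣQ_DR = 276.0 m³/s.
V = ΣQ_DR · Δt = 276.0 × 3600 s = 9.936 × 10^5 m³.
Over A = 34.7 km², depth = V / A = 28.6 mm.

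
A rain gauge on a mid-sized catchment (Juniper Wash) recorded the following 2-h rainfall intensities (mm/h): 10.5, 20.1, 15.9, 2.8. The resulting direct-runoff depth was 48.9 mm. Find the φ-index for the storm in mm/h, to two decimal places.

φ ≈ 7.35 mm/h

Only the 3 blocks with intensity above φ contribute runoff: 10.5, 20.1, 15.9 mm/h.
Σ(I−φ)·Δt = d  ⇒  (10.5+20.1+15.9 − 3φ)·2 = 48.9
φ = (46.50 − 48.9/2) / 3 = 7.35 mm/h.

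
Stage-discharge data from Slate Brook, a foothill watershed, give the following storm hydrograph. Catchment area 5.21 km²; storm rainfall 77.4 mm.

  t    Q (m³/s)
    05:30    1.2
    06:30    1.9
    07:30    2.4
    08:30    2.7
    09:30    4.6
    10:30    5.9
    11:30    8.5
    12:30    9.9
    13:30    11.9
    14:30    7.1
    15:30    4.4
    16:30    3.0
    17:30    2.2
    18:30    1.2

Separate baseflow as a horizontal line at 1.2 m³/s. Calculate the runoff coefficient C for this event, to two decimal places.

ΣQ_DR = 50.10 m³/s; V = ΣQ_DR·Δt = 1.804 × 10^5 m³.
Runoff depth d = V / A = 34.62 mm.
C = d / P = 34.62 / 77.4 = 0.45.

C ≈ 0.45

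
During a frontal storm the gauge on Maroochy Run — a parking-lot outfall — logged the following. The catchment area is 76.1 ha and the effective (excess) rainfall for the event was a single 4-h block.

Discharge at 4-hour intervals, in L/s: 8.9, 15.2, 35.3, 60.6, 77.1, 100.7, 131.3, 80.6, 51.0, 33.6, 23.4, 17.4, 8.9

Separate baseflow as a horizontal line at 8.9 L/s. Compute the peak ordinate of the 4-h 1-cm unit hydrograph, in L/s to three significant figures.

U_p ≈ 122 L/s

Direct runoff: 0.0, 6.3, 26.4, 51.7, 68.2, 91.8, 122.4, 71.7, 42.1, 24.7, 14.5, 8.5, 0.0 L/s; ΣQ_DR = 528.3 L/s, peak = 122.4 L/s.
Runoff depth d = ΣQ_DR·Δt / A = 528.3 × 14400 / (76.1 ha) = 9.997 mm.
The 1-cm UH is the DRH scaled by (10 mm)/d, so U_p = 122.4 × 10/9.997 = 122 L/s.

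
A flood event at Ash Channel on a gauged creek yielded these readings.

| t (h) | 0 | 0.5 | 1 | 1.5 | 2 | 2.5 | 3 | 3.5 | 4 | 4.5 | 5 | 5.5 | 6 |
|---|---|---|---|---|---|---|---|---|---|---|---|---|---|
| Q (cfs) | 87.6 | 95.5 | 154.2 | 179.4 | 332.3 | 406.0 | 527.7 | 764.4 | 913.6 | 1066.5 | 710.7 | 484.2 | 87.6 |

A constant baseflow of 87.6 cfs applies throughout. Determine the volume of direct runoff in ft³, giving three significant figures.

V ≈ 8.41 × 10^6 ft³

Direct-runoff ordinates (Q − Q_b): 0.0, 7.9, 66.6, 91.8, 244.7, 318.4, 440.1, 676.8, 826.0, 978.9, 623.1, 396.6, 0.0 cfs.
ΣQ_DR = 4671 cfs.
With Δt = 0.5 h = 1800 s, V = ΣQ_DR · Δt = 4671 × 1800 = 8.41 × 10^6 ft³.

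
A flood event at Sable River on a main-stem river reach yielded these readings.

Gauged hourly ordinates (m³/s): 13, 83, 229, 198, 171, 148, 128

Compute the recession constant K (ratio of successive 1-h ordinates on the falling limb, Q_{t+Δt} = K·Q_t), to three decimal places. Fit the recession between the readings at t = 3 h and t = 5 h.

Using the recession-limb readings at t = 3 h and t = 5 h: Q falls from 198 to 148 m³/s over 2 intervals.
K = (Q₂/Q₁)^(1/2) = (148/198)^(1/2) = 0.865.

K ≈ 0.865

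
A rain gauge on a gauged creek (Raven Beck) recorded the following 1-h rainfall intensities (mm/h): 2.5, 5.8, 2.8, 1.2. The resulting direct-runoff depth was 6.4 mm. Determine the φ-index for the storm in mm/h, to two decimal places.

Only the 3 blocks with intensity above φ contribute runoff: 2.5, 5.8, 2.8 mm/h.
Σ(I−φ)·Δt = d  ⇒  (2.5+5.8+2.8 − 3φ)·1 = 6.4
φ = (11.10 − 6.4/1) / 3 = 1.57 mm/h.

φ ≈ 1.57 mm/h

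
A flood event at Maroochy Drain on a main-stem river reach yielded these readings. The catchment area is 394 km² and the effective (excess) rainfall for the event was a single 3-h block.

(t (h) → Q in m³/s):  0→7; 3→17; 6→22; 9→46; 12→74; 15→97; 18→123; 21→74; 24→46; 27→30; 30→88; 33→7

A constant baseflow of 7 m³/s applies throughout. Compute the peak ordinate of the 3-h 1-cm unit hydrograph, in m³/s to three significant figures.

Direct runoff: 0.0, 10.0, 15.0, 39.0, 67.0, 90.0, 116.0, 67.0, 39.0, 23.0, 81.0, 0.0 m³/s; ΣQ_DR = 547.0 m³/s, peak = 116.0 m³/s.
Runoff depth d = ΣQ_DR·Δt / A = 547.0 × 10800 / (394 km²) = 14.99 mm.
The 1-cm UH is the DRH scaled by (10 mm)/d, so U_p = 116.0 × 10/14.99 = 77.4 m³/s.

U_p ≈ 77.4 m³/s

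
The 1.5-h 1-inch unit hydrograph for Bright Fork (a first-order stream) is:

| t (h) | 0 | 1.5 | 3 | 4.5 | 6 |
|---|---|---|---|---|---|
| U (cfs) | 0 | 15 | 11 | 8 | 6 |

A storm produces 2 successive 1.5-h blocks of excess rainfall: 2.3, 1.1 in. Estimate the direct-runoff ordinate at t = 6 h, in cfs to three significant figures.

Q ≈ 22.6 cfs

By discrete convolution, Q_j = Σ (P_i / 1 in) · U_{j−i}.
At t = 6 h (j=4): Q = (2.3/1)·6 + (1.1/1)·8 = 22.6 cfs.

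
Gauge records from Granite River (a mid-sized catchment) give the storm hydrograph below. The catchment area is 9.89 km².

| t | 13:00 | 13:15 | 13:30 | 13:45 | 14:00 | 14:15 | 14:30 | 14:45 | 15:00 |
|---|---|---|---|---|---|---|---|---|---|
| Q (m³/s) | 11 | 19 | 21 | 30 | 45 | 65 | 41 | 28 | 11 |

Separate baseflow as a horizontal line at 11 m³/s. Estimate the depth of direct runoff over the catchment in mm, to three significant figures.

d ≈ 15.7 mm

Direct runoff: 0.0, 8.0, 10.0, 19.0, 34.0, 54.0, 30.0, 17.0, 0.0 m³/s; ΣQ_DR = 172.0 m³/s.
V = ΣQ_DR · Δt = 172.0 × 900 s = 1.548 × 10^5 m³.
Over A = 9.89 km², depth = V / A = 15.7 mm.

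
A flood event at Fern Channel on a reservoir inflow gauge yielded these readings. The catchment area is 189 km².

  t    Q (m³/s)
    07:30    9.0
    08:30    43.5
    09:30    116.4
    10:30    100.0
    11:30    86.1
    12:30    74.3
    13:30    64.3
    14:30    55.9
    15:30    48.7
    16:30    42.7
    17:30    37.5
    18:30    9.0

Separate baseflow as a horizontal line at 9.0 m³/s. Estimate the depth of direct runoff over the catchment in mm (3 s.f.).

Direct runoff: 0.0, 34.5, 107.4, 91.0, 77.1, 65.3, 55.3, 46.9, 39.7, 33.7, 28.5, 0.0 m³/s; ΣQ_DR = 579.4 m³/s.
V = ΣQ_DR · Δt = 579.4 × 3600 s = 2.086 × 10^6 m³.
Over A = 189 km², depth = V / A = 11.0 mm.

d ≈ 11.0 mm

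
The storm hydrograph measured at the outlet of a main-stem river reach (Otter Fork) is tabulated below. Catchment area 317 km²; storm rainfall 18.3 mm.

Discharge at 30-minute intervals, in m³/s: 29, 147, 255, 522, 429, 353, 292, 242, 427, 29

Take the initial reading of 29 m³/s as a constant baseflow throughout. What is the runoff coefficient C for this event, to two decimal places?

C ≈ 0.76

ΣQ_DR = 2435 m³/s; V = ΣQ_DR·Δt = 4.383 × 10^6 m³.
Runoff depth d = V / A = 13.83 mm.
C = d / P = 13.83 / 18.3 = 0.76.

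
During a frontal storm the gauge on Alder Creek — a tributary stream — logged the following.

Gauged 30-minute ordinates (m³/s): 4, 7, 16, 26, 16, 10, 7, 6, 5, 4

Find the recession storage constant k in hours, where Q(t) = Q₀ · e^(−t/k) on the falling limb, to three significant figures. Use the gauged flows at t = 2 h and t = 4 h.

k ≈ 1.72 h

On the falling limb, Q drops from 16 to 5 m³/s between t = 2 h and t = 4 h (Δt = 2 h).
k = −Δt / ln(Q₂/Q₁) = −2 / ln(5/16) = 1.72 h.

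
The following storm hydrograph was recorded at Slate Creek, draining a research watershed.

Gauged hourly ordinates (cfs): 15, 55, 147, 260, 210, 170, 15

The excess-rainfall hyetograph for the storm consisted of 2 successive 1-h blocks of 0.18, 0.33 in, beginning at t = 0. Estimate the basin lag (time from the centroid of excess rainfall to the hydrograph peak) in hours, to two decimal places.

Centroid of excess rainfall: t_c = Σ P_i·t̄_i / ΣP_i = 1.1471 h (block centres at 0.5, 1.5 h).
Hydrograph peak occurs at t = 3 h, so basin lag t_L = 3 − 1.1471 = 1.85 h.

t_L ≈ 1.85 h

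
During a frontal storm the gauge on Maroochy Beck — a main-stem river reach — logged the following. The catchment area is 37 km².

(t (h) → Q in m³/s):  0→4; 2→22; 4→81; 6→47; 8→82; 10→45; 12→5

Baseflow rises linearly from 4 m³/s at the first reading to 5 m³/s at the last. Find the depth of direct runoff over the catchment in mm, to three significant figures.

Direct runoff: 0.00, 17.83, 76.67, 42.50, 77.33, 40.17, 0.00 m³/s; ΣQ_DR = 254.5 m³/s.
V = ΣQ_DR · Δt = 254.5 × 7200 s = 1.832 × 10^6 m³.
Over A = 37 km², depth = V / A = 49.5 mm.

d ≈ 49.5 mm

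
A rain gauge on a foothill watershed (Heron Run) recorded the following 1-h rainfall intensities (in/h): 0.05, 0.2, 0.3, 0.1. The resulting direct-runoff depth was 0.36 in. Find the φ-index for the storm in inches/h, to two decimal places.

Only the 3 blocks with intensity above φ contribute runoff: 0.2, 0.3, 0.1 in/h.
Σ(I−φ)·Δt = d  ⇒  (0.2+0.3+0.1 − 3φ)·1 = 0.36
φ = (0.6000 − 0.36/1) / 3 = 0.08 in/h.

φ ≈ 0.08 in/h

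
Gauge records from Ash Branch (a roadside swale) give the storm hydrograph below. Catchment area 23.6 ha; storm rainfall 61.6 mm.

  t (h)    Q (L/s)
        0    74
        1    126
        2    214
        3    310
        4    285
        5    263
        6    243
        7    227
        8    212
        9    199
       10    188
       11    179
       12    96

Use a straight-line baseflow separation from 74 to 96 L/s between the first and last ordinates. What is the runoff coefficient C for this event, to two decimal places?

C ≈ 0.37

ΣQ_DR = 1511 L/s; V = ΣQ_DR·Δt = 5.440 × 10^6 L.
Runoff depth d = V / A = 23.05 mm.
C = d / P = 23.05 / 61.6 = 0.37.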